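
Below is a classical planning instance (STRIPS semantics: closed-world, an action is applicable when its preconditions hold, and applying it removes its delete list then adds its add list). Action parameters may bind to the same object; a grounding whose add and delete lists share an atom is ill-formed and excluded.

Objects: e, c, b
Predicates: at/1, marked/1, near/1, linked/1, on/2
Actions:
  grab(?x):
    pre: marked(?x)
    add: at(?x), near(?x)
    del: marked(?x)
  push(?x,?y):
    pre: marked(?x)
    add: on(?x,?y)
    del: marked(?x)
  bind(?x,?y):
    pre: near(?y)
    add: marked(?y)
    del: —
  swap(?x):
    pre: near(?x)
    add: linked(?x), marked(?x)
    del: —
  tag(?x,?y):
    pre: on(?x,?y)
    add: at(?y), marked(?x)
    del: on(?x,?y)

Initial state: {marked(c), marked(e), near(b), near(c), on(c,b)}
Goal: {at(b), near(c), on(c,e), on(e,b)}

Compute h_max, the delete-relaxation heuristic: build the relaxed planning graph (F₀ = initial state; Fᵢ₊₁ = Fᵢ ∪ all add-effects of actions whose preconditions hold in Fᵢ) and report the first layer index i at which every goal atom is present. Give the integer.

F0 = init (5 atoms)
F1 = F0 ∪ {at(b), at(c), at(e), linked(b), linked(c), marked(b), near(e), on(c,c), on(c,e), on(e,b), on(e,c), on(e,e)}  (17 atoms)
goal ⊆ F1  ⇒  h_max = 1

1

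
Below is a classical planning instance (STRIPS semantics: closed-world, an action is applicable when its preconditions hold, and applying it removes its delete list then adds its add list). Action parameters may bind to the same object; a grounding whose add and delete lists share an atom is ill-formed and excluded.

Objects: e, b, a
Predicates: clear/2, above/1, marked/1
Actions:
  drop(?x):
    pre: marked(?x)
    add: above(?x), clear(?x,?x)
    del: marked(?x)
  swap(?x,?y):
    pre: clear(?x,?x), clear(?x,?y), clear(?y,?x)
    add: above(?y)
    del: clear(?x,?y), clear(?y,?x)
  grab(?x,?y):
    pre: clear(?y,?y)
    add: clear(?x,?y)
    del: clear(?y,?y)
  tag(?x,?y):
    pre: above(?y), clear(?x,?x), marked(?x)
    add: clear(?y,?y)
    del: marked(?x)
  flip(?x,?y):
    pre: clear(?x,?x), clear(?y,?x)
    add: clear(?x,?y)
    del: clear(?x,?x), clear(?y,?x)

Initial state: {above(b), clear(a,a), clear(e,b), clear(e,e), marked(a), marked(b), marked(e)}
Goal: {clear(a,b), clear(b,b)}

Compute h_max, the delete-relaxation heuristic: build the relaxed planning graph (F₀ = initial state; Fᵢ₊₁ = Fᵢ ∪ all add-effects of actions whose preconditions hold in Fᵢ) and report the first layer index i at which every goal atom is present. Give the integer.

F0 = init (7 atoms)
F1 = F0 ∪ {above(a), above(e), clear(a,e), clear(b,a), clear(b,b), clear(b,e), clear(e,a)}  (14 atoms)
F2 = F1 ∪ {clear(a,b)}  (15 atoms)
goal ⊆ F2  ⇒  h_max = 2

2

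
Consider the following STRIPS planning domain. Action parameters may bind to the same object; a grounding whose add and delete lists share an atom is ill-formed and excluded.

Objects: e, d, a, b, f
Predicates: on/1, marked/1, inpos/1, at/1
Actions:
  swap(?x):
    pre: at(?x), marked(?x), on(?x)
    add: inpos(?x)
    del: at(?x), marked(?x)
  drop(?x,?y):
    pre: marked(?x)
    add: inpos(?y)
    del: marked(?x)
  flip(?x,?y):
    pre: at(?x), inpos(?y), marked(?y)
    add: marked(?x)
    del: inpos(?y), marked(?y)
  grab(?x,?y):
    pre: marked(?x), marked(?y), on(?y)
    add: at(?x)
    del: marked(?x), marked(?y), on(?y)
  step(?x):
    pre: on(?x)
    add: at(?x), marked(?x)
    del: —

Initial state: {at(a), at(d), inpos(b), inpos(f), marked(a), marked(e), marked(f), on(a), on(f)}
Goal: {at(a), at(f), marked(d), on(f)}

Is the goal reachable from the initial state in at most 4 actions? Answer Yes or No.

1. flip(d,f)  →  {at(a), at(d), inpos(b), marked(a), marked(d), marked(e), on(a), on(f)}
2. step(f)  →  {at(a), at(d), at(f), inpos(b), marked(a), marked(d), marked(e), marked(f), on(a), on(f)}
optimal plan length = 2; 2 ≤ 4

Yes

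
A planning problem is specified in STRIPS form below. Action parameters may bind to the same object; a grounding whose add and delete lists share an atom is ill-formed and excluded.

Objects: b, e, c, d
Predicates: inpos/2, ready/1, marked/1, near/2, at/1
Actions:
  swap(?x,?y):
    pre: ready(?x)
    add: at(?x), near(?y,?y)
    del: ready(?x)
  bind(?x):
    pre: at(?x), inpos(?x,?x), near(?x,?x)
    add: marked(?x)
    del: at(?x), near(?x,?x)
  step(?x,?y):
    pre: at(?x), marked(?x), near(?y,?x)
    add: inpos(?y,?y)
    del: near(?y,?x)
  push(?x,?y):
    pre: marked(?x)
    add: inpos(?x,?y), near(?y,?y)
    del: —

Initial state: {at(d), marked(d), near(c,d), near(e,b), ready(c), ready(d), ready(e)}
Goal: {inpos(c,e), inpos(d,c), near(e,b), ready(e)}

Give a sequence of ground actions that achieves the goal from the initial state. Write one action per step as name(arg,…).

1. swap(c,b)  →  {at(c), at(d), marked(d), near(b,b), near(c,d), near(e,b), ready(d), ready(e)}
2. step(d,c)  →  {at(c), at(d), inpos(c,c), marked(d), near(b,b), near(e,b), ready(d), ready(e)}
3. push(d,c)  →  {at(c), at(d), inpos(c,c), inpos(d,c), marked(d), near(b,b), near(c,c), near(e,b), ready(d), ready(e)}
4. bind(c)  →  {at(d), inpos(c,c), inpos(d,c), marked(c), marked(d), near(b,b), near(e,b), ready(d), ready(e)}
5. push(c,e)  →  {at(d), inpos(c,c), inpos(c,e), inpos(d,c), marked(c), marked(d), near(b,b), near(e,b), near(e,e), ready(d), ready(e)}

swap(c,b); step(d,c); push(d,c); bind(c); push(c,e)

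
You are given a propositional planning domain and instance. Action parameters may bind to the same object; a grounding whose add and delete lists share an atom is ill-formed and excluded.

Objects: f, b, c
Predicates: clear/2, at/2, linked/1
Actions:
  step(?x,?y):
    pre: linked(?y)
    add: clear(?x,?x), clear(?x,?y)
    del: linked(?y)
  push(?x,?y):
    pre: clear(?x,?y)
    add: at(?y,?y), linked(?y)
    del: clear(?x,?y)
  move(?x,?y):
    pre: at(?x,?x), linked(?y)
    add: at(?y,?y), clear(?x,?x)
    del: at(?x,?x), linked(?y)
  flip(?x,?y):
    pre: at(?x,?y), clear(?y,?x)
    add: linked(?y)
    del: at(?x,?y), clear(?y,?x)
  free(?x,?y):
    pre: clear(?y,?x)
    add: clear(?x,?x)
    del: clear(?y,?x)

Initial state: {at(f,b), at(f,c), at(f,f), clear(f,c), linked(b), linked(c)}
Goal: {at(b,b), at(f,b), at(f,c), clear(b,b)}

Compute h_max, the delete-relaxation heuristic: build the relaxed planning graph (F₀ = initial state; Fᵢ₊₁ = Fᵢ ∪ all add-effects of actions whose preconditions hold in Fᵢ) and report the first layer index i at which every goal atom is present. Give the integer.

F0 = init (6 atoms)
F1 = F0 ∪ {at(b,b), at(c,c), clear(b,b), clear(b,c), clear(c,b), clear(c,c), clear(f,b), clear(f,f)}  (14 atoms)
goal ⊆ F1  ⇒  h_max = 1

1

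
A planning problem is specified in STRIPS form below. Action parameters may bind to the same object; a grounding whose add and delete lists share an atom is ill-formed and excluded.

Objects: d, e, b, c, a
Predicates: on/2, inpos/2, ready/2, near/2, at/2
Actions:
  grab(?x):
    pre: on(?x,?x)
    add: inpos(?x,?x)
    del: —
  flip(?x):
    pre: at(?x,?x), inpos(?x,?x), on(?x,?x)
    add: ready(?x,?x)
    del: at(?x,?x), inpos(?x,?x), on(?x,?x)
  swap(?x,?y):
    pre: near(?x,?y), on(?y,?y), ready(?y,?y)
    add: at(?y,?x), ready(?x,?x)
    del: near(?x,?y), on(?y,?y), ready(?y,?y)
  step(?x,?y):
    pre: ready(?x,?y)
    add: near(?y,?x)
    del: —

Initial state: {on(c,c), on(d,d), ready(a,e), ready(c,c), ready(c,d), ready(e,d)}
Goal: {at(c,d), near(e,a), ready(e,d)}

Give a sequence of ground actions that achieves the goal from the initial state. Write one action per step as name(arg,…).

step(c,d); swap(d,c); step(a,e)

1. step(c,d)  →  {near(d,c), on(c,c), on(d,d), ready(a,e), ready(c,c), ready(c,d), ready(e,d)}
2. swap(d,c)  →  {at(c,d), on(d,d), ready(a,e), ready(c,d), ready(d,d), ready(e,d)}
3. step(a,e)  →  {at(c,d), near(e,a), on(d,d), ready(a,e), ready(c,d), ready(d,d), ready(e,d)}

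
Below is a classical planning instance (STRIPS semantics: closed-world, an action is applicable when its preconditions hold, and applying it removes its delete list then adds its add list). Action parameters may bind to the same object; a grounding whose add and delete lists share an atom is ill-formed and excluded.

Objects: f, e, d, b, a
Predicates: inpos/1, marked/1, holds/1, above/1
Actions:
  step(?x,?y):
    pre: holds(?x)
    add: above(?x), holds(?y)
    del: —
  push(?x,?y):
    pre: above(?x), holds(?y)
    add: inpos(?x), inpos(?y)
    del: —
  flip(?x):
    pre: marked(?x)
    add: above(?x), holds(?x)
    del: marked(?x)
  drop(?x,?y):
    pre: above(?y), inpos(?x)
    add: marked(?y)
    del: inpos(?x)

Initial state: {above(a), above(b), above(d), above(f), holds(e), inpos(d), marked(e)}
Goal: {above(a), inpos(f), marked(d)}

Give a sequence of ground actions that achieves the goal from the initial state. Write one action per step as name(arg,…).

push(f,e); drop(e,d)

1. push(f,e)  →  {above(a), above(b), above(d), above(f), holds(e), inpos(d), inpos(e), inpos(f), marked(e)}
2. drop(e,d)  →  {above(a), above(b), above(d), above(f), holds(e), inpos(d), inpos(f), marked(d), marked(e)}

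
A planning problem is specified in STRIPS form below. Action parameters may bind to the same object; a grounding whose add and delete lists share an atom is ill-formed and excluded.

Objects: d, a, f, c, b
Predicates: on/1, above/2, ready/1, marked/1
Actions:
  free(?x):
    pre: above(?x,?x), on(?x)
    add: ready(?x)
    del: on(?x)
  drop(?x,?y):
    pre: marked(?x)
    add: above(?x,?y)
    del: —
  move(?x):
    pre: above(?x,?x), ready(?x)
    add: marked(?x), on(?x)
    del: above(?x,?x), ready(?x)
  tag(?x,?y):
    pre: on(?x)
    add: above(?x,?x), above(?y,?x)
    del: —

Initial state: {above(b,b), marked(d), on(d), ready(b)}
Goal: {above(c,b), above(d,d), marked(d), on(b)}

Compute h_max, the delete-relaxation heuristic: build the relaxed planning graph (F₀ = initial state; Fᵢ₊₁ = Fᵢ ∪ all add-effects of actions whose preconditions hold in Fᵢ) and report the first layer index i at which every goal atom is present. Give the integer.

F0 = init (4 atoms)
F1 = F0 ∪ {above(a,d), above(b,d), above(c,d), above(d,a), above(d,b), above(d,c), above(d,d), above(d,f), above(f,d), marked(b), on(b)}  (15 atoms)
F2 = F1 ∪ {above(a,b), above(b,a), above(b,c), above(b,f), above(c,b), above(f,b), ready(d)}  (22 atoms)
goal ⊆ F2  ⇒  h_max = 2

2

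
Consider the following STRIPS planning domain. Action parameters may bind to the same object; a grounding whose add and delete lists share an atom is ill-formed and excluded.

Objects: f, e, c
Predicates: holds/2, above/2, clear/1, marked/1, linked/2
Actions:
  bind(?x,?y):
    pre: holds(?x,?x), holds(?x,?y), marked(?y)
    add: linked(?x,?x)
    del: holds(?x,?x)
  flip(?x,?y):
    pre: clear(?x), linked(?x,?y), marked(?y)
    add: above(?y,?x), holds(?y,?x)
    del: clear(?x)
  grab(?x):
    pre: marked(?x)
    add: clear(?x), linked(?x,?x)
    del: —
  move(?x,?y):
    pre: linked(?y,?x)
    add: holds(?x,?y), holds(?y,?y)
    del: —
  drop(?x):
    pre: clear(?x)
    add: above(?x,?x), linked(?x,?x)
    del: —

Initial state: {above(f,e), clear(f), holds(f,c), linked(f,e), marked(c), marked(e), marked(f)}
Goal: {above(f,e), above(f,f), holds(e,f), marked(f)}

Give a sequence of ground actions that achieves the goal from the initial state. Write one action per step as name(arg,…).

move(e,f); drop(f)

1. move(e,f)  →  {above(f,e), clear(f), holds(e,f), holds(f,c), holds(f,f), linked(f,e), marked(c), marked(e), marked(f)}
2. drop(f)  →  {above(f,e), above(f,f), clear(f), holds(e,f), holds(f,c), holds(f,f), linked(f,e), linked(f,f), marked(c), marked(e), marked(f)}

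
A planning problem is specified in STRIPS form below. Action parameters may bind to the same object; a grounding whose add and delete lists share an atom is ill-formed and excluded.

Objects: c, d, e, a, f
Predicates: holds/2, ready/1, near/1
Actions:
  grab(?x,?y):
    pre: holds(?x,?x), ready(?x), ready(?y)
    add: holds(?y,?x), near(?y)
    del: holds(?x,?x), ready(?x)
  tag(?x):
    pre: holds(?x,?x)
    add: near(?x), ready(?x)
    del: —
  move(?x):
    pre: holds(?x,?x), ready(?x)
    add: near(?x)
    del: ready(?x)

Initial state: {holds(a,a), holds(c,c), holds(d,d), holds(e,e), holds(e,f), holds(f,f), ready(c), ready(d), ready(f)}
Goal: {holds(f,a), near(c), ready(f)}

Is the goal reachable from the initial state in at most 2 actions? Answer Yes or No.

1. grab(d,c)  →  {holds(a,a), holds(c,c), holds(c,d), holds(e,e), holds(e,f), holds(f,f), near(c), ready(c), ready(f)}
2. tag(a)  →  {holds(a,a), holds(c,c), holds(c,d), holds(e,e), holds(e,f), holds(f,f), near(a), near(c), ready(a), ready(c), ready(f)}
3. grab(a,f)  →  {holds(c,c), holds(c,d), holds(e,e), holds(e,f), holds(f,a), holds(f,f), near(a), near(c), near(f), ready(c), ready(f)}
optimal plan length = 3; 3 > 2

No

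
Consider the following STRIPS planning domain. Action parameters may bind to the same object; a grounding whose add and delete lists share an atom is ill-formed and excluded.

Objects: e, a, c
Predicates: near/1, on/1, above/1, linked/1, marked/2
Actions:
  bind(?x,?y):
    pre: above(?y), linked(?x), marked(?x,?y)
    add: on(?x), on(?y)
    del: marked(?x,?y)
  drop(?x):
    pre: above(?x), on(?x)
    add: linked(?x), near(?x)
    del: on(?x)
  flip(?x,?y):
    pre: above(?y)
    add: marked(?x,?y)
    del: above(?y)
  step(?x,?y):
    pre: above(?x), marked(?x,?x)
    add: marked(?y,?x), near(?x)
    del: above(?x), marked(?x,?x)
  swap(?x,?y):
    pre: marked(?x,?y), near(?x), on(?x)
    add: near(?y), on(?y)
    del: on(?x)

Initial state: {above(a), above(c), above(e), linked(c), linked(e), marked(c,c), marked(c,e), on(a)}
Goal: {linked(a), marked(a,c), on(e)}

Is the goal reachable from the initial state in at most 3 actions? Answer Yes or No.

Yes

1. bind(c,e)  →  {above(a), above(c), above(e), linked(c), linked(e), marked(c,c), on(a), on(c), on(e)}
2. drop(a)  →  {above(a), above(c), above(e), linked(a), linked(c), linked(e), marked(c,c), near(a), on(c), on(e)}
3. flip(a,c)  →  {above(a), above(e), linked(a), linked(c), linked(e), marked(a,c), marked(c,c), near(a), on(c), on(e)}
optimal plan length = 3; 3 ≤ 3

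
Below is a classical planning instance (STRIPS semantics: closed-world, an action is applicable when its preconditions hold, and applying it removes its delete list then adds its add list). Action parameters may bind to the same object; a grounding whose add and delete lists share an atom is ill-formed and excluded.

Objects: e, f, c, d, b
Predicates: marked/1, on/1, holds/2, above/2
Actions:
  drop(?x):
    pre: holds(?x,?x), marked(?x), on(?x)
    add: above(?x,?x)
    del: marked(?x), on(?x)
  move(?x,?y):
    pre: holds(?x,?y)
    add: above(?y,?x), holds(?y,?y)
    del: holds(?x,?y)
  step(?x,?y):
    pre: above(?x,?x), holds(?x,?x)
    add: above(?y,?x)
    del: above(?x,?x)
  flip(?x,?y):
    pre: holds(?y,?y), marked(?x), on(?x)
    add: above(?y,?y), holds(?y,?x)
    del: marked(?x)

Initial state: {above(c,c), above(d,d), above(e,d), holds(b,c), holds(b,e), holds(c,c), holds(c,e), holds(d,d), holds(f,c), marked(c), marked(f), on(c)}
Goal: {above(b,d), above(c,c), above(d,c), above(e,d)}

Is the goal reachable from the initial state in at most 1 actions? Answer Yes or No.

1. step(c,d)  →  {above(d,c), above(d,d), above(e,d), holds(b,c), holds(b,e), holds(c,c), holds(c,e), holds(d,d), holds(f,c), marked(c), marked(f), on(c)}
2. drop(c)  →  {above(c,c), above(d,c), above(d,d), above(e,d), holds(b,c), holds(b,e), holds(c,c), holds(c,e), holds(d,d), holds(f,c), marked(f)}
3. step(d,b)  →  {above(b,d), above(c,c), above(d,c), above(e,d), holds(b,c), holds(b,e), holds(c,c), holds(c,e), holds(d,d), holds(f,c), marked(f)}
optimal plan length = 3; 3 > 1

No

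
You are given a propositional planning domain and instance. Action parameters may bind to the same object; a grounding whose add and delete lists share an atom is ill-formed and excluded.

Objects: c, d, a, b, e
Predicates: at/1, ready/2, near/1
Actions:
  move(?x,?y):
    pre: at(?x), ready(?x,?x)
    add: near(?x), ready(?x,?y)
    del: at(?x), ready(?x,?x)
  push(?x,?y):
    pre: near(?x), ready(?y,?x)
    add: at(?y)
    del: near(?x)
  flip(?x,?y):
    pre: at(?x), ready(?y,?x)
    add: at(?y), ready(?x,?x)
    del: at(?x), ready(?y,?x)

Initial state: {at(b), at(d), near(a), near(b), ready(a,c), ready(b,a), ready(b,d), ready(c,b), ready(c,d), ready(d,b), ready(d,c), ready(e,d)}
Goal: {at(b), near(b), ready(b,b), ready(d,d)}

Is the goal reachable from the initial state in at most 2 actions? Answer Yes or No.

Yes

1. flip(b,c)  →  {at(c), at(d), near(a), near(b), ready(a,c), ready(b,a), ready(b,b), ready(b,d), ready(c,d), ready(d,b), ready(d,c), ready(e,d)}
2. flip(d,b)  →  {at(b), at(c), near(a), near(b), ready(a,c), ready(b,a), ready(b,b), ready(c,d), ready(d,b), ready(d,c), ready(d,d), ready(e,d)}
optimal plan length = 2; 2 ≤ 2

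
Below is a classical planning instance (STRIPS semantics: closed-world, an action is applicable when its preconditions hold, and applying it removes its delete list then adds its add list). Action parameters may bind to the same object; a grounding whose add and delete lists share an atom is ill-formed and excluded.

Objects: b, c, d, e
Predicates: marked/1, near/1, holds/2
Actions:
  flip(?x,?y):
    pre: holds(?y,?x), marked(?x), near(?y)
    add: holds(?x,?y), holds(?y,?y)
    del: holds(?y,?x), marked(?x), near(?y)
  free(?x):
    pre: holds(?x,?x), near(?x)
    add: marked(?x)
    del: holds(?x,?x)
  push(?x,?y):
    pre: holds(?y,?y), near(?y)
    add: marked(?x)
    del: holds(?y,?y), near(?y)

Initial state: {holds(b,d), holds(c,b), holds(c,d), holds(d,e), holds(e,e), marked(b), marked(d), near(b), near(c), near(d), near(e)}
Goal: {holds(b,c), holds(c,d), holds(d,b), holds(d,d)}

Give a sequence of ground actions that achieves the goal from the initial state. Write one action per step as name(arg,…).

flip(b,c); flip(d,b); free(e); flip(e,d)

1. flip(b,c)  →  {holds(b,c), holds(b,d), holds(c,c), holds(c,d), holds(d,e), holds(e,e), marked(d), near(b), near(d), near(e)}
2. flip(d,b)  →  {holds(b,b), holds(b,c), holds(c,c), holds(c,d), holds(d,b), holds(d,e), holds(e,e), near(d), near(e)}
3. free(e)  →  {holds(b,b), holds(b,c), holds(c,c), holds(c,d), holds(d,b), holds(d,e), marked(e), near(d), near(e)}
4. flip(e,d)  →  {holds(b,b), holds(b,c), holds(c,c), holds(c,d), holds(d,b), holds(d,d), holds(e,d), near(e)}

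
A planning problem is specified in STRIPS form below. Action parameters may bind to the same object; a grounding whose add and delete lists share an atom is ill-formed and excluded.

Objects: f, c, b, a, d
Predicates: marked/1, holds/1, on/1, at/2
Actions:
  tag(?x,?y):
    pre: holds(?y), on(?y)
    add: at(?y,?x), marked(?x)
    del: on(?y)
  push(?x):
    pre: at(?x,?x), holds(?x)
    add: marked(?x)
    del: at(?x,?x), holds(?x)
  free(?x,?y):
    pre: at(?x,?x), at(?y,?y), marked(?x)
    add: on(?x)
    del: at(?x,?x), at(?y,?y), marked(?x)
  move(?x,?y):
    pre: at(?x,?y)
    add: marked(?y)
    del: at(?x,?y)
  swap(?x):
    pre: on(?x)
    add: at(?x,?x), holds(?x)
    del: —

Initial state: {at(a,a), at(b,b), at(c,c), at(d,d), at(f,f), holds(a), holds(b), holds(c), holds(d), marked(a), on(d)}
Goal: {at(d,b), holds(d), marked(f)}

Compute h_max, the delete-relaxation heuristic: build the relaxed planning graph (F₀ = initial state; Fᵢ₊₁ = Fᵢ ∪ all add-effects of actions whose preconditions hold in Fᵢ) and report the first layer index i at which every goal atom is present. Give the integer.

1

F0 = init (11 atoms)
F1 = F0 ∪ {at(d,a), at(d,b), at(d,c), at(d,f), marked(b), marked(c), marked(d), marked(f), on(a)}  (20 atoms)
goal ⊆ F1  ⇒  h_max = 1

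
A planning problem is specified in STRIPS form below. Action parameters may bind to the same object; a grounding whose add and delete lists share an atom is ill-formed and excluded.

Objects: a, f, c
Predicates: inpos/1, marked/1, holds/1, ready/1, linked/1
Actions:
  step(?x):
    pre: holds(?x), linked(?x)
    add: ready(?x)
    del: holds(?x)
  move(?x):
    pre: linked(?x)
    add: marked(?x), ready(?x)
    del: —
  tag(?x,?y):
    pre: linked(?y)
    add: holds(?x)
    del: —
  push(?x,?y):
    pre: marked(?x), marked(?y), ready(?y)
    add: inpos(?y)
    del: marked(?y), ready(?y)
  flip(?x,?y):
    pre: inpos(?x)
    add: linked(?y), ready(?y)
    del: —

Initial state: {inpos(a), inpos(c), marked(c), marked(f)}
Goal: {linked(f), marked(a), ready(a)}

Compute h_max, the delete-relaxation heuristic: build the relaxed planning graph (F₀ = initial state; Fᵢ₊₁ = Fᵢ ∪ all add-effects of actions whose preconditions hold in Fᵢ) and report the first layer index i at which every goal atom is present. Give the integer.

2

F0 = init (4 atoms)
F1 = F0 ∪ {linked(a), linked(c), linked(f), ready(a), ready(c), ready(f)}  (10 atoms)
F2 = F1 ∪ {holds(a), holds(c), holds(f), inpos(f), marked(a)}  (15 atoms)
goal ⊆ F2  ⇒  h_max = 2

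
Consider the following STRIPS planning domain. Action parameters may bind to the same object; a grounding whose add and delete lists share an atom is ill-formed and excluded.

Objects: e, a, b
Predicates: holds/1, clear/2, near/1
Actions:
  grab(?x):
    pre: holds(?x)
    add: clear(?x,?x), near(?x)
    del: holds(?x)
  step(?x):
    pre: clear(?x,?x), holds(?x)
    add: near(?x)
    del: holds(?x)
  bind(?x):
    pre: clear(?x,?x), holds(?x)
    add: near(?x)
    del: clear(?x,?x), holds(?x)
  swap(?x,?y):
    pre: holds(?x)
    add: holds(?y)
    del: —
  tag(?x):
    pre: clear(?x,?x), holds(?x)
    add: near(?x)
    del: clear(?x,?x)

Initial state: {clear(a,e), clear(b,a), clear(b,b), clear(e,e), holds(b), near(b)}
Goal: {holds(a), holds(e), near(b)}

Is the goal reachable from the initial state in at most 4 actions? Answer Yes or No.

Yes

1. swap(b,e)  →  {clear(a,e), clear(b,a), clear(b,b), clear(e,e), holds(b), holds(e), near(b)}
2. swap(e,a)  →  {clear(a,e), clear(b,a), clear(b,b), clear(e,e), holds(a), holds(b), holds(e), near(b)}
optimal plan length = 2; 2 ≤ 4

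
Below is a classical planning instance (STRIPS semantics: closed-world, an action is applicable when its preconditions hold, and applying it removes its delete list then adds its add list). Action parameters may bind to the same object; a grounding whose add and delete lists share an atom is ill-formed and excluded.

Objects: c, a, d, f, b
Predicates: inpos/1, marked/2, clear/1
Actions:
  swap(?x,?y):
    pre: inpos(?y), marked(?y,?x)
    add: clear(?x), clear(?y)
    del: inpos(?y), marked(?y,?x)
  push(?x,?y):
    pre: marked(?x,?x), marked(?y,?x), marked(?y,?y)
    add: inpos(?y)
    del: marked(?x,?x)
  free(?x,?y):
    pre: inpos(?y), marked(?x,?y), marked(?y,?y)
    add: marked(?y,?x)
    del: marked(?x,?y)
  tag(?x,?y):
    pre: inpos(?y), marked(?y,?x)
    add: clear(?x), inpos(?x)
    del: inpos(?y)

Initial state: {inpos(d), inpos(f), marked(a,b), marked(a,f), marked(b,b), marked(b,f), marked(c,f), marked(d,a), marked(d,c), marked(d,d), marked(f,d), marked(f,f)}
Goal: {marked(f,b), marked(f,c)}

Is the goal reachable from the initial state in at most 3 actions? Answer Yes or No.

1. free(c,f)  →  {inpos(d), inpos(f), marked(a,b), marked(a,f), marked(b,b), marked(b,f), marked(d,a), marked(d,c), marked(d,d), marked(f,c), marked(f,d), marked(f,f)}
2. free(b,f)  →  {inpos(d), inpos(f), marked(a,b), marked(a,f), marked(b,b), marked(d,a), marked(d,c), marked(d,d), marked(f,b), marked(f,c), marked(f,d), marked(f,f)}
optimal plan length = 2; 2 ≤ 3

Yes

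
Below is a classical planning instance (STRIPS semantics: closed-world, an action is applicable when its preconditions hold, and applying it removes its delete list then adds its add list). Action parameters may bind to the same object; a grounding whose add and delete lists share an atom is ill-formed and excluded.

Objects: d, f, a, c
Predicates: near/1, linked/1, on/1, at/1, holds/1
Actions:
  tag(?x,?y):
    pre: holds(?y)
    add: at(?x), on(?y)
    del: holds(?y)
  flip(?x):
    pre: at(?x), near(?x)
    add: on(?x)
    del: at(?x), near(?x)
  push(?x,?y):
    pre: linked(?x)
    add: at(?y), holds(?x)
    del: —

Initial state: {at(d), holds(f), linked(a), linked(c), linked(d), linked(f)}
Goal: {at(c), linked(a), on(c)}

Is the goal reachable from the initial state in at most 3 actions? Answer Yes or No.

1. push(c,d)  →  {at(d), holds(c), holds(f), linked(a), linked(c), linked(d), linked(f)}
2. tag(c,c)  →  {at(c), at(d), holds(f), linked(a), linked(c), linked(d), linked(f), on(c)}
optimal plan length = 2; 2 ≤ 3

Yes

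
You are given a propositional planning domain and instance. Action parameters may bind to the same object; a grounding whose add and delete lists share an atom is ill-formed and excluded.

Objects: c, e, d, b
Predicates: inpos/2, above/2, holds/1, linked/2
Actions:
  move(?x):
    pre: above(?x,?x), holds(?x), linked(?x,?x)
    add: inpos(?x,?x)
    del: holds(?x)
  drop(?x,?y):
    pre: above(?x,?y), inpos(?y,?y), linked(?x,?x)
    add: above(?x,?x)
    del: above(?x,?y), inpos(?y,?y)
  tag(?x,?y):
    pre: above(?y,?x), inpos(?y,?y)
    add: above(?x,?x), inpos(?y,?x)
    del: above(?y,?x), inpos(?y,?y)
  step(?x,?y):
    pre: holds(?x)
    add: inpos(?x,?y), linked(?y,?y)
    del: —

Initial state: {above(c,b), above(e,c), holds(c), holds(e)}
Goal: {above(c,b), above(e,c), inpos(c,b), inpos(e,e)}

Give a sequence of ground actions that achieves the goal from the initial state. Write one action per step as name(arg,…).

step(c,b); step(e,e)

1. step(c,b)  →  {above(c,b), above(e,c), holds(c), holds(e), inpos(c,b), linked(b,b)}
2. step(e,e)  →  {above(c,b), above(e,c), holds(c), holds(e), inpos(c,b), inpos(e,e), linked(b,b), linked(e,e)}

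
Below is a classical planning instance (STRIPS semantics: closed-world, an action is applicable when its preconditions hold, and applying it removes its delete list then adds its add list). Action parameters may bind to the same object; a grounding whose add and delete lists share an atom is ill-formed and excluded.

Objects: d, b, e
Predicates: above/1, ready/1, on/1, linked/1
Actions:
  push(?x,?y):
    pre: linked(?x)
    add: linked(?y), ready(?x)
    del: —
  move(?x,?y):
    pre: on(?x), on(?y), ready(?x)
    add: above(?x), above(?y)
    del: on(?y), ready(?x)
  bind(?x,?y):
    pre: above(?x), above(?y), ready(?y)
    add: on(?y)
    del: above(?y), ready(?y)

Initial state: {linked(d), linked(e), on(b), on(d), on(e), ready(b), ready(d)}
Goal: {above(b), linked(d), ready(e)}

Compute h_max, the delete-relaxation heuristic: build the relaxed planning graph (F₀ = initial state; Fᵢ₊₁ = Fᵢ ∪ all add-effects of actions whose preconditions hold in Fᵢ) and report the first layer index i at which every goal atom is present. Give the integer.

1

F0 = init (7 atoms)
F1 = F0 ∪ {above(b), above(d), above(e), linked(b), ready(e)}  (12 atoms)
goal ⊆ F1  ⇒  h_max = 1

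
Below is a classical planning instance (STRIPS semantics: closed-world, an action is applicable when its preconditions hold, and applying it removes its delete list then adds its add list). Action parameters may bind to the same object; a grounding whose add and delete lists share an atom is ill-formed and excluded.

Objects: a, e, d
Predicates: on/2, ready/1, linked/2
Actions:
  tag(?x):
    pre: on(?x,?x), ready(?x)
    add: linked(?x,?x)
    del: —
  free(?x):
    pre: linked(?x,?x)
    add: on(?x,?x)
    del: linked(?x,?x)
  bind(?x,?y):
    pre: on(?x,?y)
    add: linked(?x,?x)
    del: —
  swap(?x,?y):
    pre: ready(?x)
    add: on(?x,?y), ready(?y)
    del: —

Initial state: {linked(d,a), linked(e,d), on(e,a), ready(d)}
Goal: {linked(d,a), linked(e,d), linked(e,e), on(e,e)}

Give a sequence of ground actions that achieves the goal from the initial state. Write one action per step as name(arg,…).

1. bind(e,a)  →  {linked(d,a), linked(e,d), linked(e,e), on(e,a), ready(d)}
2. free(e)  →  {linked(d,a), linked(e,d), on(e,a), on(e,e), ready(d)}
3. bind(e,a)  →  {linked(d,a), linked(e,d), linked(e,e), on(e,a), on(e,e), ready(d)}

bind(e,a); free(e); bind(e,a)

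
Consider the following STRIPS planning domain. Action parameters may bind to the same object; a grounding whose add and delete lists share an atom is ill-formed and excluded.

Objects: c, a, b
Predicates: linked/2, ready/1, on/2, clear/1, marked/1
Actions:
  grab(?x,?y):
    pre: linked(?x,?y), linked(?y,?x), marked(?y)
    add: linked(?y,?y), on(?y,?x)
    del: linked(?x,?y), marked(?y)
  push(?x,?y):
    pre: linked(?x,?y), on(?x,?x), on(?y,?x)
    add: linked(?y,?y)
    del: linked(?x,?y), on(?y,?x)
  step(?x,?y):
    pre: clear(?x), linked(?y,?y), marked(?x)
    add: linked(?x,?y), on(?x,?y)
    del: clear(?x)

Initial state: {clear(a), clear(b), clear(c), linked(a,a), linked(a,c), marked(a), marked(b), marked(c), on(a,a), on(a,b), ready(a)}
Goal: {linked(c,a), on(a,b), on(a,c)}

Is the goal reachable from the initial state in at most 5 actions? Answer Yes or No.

Yes

1. step(c,a)  →  {clear(a), clear(b), linked(a,a), linked(a,c), linked(c,a), marked(a), marked(b), marked(c), on(a,a), on(a,b), on(c,a), ready(a)}
2. grab(a,c)  →  {clear(a), clear(b), linked(a,a), linked(c,a), linked(c,c), marked(a), marked(b), on(a,a), on(a,b), on(c,a), ready(a)}
3. step(a,c)  →  {clear(b), linked(a,a), linked(a,c), linked(c,a), linked(c,c), marked(a), marked(b), on(a,a), on(a,b), on(a,c), on(c,a), ready(a)}
optimal plan length = 3; 3 ≤ 5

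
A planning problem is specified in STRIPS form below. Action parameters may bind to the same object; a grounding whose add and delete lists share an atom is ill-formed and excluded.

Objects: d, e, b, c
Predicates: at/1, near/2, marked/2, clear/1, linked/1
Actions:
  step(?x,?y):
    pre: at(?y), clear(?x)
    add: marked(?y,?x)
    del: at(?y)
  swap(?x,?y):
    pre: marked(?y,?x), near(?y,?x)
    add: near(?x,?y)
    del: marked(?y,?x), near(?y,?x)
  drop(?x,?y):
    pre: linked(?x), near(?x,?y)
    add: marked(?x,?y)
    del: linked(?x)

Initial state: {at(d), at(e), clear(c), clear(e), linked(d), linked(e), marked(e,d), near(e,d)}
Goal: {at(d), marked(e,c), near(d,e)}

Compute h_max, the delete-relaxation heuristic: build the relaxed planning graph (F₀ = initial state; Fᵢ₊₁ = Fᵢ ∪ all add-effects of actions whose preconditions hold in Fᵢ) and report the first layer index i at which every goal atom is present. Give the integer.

F0 = init (8 atoms)
F1 = F0 ∪ {marked(d,c), marked(d,e), marked(e,c), marked(e,e), near(d,e)}  (13 atoms)
goal ⊆ F1  ⇒  h_max = 1

1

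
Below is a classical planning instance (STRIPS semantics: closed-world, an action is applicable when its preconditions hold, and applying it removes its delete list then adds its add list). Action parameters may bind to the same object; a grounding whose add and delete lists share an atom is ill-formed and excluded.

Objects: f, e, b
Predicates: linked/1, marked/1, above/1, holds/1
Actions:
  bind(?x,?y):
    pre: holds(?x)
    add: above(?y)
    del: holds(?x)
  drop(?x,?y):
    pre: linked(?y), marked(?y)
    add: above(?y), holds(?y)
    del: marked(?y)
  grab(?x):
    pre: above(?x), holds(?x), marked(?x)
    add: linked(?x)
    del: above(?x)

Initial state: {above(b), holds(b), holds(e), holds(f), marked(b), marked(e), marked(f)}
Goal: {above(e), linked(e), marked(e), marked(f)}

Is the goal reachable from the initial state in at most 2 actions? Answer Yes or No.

No

1. bind(f,e)  →  {above(b), above(e), holds(b), holds(e), marked(b), marked(e), marked(f)}
2. grab(e)  →  {above(b), holds(b), holds(e), linked(e), marked(b), marked(e), marked(f)}
3. bind(e,e)  →  {above(b), above(e), holds(b), linked(e), marked(b), marked(e), marked(f)}
optimal plan length = 3; 3 > 2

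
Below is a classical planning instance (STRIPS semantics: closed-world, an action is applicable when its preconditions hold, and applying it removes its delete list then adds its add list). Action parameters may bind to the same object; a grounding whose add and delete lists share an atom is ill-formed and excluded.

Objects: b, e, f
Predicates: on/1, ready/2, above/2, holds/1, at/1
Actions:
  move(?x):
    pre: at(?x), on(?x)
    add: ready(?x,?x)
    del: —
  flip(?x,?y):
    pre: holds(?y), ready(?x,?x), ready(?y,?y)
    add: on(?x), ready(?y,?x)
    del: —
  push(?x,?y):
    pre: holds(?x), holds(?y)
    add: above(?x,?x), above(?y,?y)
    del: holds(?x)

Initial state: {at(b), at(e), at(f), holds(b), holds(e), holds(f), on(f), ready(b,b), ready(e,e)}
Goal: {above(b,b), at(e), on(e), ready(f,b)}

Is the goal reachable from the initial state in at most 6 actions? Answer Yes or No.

1. move(f)  →  {at(b), at(e), at(f), holds(b), holds(e), holds(f), on(f), ready(b,b), ready(e,e), ready(f,f)}
2. flip(b,f)  →  {at(b), at(e), at(f), holds(b), holds(e), holds(f), on(b), on(f), ready(b,b), ready(e,e), ready(f,b), ready(f,f)}
3. flip(e,b)  →  {at(b), at(e), at(f), holds(b), holds(e), holds(f), on(b), on(e), on(f), ready(b,b), ready(b,e), ready(e,e), ready(f,b), ready(f,f)}
4. push(b,b)  →  {above(b,b), at(b), at(e), at(f), holds(e), holds(f), on(b), on(e), on(f), ready(b,b), ready(b,e), ready(e,e), ready(f,b), ready(f,f)}
optimal plan length = 4; 4 ≤ 6

Yes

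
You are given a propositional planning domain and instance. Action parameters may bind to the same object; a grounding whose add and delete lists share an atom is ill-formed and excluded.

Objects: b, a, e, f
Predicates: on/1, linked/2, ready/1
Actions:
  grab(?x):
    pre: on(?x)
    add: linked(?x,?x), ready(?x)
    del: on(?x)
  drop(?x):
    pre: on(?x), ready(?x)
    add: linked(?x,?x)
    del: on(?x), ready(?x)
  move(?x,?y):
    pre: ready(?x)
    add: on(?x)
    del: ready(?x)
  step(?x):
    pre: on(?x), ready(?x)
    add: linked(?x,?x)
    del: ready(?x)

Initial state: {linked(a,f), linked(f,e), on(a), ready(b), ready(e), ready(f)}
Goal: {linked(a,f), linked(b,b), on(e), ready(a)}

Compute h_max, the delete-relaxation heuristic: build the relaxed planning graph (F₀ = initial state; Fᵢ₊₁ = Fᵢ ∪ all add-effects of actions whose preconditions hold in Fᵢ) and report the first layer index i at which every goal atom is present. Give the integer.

2

F0 = init (6 atoms)
F1 = F0 ∪ {linked(a,a), on(b), on(e), on(f), ready(a)}  (11 atoms)
F2 = F1 ∪ {linked(b,b), linked(e,e), linked(f,f)}  (14 atoms)
goal ⊆ F2  ⇒  h_max = 2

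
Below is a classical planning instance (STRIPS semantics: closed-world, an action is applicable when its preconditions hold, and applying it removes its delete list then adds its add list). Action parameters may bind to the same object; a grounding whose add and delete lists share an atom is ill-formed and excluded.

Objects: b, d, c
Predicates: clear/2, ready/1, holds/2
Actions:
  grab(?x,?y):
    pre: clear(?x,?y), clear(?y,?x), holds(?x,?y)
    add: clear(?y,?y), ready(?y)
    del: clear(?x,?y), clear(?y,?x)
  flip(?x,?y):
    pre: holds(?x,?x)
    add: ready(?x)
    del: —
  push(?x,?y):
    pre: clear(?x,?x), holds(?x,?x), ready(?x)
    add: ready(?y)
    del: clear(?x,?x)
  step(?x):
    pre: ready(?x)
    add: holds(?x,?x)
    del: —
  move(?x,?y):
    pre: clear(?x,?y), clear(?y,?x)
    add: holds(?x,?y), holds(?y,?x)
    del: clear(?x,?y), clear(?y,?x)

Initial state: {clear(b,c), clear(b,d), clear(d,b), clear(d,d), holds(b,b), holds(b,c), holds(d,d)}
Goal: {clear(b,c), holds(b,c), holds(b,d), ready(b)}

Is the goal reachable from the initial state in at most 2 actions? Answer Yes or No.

Yes

1. flip(b,b)  →  {clear(b,c), clear(b,d), clear(d,b), clear(d,d), holds(b,b), holds(b,c), holds(d,d), ready(b)}
2. move(b,d)  →  {clear(b,c), clear(d,d), holds(b,b), holds(b,c), holds(b,d), holds(d,b), holds(d,d), ready(b)}
optimal plan length = 2; 2 ≤ 2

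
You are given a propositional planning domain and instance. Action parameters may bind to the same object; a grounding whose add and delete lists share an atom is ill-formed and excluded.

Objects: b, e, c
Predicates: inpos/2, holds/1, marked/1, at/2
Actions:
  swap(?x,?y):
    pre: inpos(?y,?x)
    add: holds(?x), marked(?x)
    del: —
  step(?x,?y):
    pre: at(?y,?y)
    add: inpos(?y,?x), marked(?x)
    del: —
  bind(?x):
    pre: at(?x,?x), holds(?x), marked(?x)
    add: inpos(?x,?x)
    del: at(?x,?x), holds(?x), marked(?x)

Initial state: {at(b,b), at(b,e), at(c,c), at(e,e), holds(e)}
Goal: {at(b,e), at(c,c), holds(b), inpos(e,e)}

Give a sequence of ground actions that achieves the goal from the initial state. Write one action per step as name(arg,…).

step(b,b); swap(b,b); step(e,e)

1. step(b,b)  →  {at(b,b), at(b,e), at(c,c), at(e,e), holds(e), inpos(b,b), marked(b)}
2. swap(b,b)  →  {at(b,b), at(b,e), at(c,c), at(e,e), holds(b), holds(e), inpos(b,b), marked(b)}
3. step(e,e)  →  {at(b,b), at(b,e), at(c,c), at(e,e), holds(b), holds(e), inpos(b,b), inpos(e,e), marked(b), marked(e)}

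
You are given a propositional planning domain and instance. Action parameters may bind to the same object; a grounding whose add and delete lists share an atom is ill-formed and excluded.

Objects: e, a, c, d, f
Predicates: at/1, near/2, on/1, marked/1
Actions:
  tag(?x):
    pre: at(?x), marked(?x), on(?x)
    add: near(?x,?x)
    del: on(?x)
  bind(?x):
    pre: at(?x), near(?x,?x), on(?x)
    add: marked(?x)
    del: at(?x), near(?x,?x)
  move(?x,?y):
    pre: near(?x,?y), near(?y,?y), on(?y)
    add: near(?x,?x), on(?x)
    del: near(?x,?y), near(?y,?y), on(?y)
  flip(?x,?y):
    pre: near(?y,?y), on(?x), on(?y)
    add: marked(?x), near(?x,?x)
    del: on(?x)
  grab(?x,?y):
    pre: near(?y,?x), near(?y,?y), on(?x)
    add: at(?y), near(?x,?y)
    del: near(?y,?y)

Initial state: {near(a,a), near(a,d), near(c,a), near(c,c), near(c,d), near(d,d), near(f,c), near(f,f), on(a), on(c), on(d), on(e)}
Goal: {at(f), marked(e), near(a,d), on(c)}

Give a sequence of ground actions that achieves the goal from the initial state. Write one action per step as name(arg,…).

flip(e,a); grab(c,f)

1. flip(e,a)  →  {marked(e), near(a,a), near(a,d), near(c,a), near(c,c), near(c,d), near(d,d), near(e,e), near(f,c), near(f,f), on(a), on(c), on(d)}
2. grab(c,f)  →  {at(f), marked(e), near(a,a), near(a,d), near(c,a), near(c,c), near(c,d), near(c,f), near(d,d), near(e,e), near(f,c), on(a), on(c), on(d)}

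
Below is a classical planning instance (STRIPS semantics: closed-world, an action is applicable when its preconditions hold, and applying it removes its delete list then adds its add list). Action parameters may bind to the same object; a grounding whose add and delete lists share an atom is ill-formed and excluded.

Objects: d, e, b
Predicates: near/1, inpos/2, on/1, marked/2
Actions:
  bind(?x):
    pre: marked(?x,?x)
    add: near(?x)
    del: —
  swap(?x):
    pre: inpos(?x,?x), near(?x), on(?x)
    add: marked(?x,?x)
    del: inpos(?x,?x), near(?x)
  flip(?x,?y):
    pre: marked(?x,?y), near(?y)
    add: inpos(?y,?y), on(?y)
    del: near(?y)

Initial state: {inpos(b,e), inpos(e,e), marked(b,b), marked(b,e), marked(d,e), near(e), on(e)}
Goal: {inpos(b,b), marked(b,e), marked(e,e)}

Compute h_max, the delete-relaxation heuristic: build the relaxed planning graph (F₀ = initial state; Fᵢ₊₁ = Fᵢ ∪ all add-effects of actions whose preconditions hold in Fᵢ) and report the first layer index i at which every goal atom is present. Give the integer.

F0 = init (7 atoms)
F1 = F0 ∪ {marked(e,e), near(b)}  (9 atoms)
F2 = F1 ∪ {inpos(b,b), on(b)}  (11 atoms)
goal ⊆ F2  ⇒  h_max = 2

2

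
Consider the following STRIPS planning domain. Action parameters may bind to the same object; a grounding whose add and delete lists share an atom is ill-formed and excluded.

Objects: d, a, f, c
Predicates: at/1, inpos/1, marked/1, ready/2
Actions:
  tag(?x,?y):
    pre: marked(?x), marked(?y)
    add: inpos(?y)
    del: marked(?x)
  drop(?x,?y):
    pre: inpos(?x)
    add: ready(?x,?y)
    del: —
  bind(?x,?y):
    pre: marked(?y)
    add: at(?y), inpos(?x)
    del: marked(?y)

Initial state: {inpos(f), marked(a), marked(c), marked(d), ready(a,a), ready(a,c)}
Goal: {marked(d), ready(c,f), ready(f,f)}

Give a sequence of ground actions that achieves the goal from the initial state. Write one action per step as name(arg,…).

tag(a,c); drop(f,f); drop(c,f)

1. tag(a,c)  →  {inpos(c), inpos(f), marked(c), marked(d), ready(a,a), ready(a,c)}
2. drop(f,f)  →  {inpos(c), inpos(f), marked(c), marked(d), ready(a,a), ready(a,c), ready(f,f)}
3. drop(c,f)  →  {inpos(c), inpos(f), marked(c), marked(d), ready(a,a), ready(a,c), ready(c,f), ready(f,f)}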